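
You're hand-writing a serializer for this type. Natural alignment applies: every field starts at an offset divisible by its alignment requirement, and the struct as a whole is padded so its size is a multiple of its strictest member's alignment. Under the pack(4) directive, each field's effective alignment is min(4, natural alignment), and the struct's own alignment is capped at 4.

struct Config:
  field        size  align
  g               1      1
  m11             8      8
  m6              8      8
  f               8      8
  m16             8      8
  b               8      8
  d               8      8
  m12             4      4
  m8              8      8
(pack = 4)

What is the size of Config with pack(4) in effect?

64

@0: g [1B, align 1] → 1
+3 pad (align 4)
@4: m11 [8B, align 4] → 12
@12: m6 [8B, align 4] → 20
@20: f [8B, align 4] → 28
@28: m16 [8B, align 4] → 36
@36: b [8B, align 4] → 44
@44: d [8B, align 4] → 52
@52: m12 [4B, align 4] → 56
@56: m8 [8B, align 4] → 64
size 64, align 4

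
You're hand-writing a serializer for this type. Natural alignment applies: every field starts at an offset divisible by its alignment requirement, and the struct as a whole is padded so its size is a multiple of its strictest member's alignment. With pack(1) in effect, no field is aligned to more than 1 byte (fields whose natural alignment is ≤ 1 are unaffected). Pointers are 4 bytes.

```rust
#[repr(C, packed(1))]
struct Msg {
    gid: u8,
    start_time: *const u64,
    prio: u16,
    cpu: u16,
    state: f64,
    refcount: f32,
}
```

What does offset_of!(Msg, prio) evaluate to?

0..1  gid  (1B, 1-aligned)
1..5  start_time  (4B, 1-aligned)
5..7  prio  (2B, 1-aligned)

5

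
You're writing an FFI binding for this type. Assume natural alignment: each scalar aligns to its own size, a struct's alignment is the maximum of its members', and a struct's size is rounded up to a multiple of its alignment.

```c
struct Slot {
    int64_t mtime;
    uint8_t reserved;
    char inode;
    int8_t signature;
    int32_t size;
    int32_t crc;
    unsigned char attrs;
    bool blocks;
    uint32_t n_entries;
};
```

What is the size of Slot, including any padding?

32

@0: mtime [8B, align 8] → 8
@8: reserved [1B, align 1] → 9
@9: inode [1B, align 1] → 10
@10: signature [1B, align 1] → 11
+1 pad (align 4)
@12: size [4B, align 4] → 16
@16: crc [4B, align 4] → 20
@20: attrs [1B, align 1] → 21
@21: blocks [1B, align 1] → 22
+2 pad (align 4)
@24: n_entries [4B, align 4] → 28
+4 tail pad (align 8)
size 32, align 8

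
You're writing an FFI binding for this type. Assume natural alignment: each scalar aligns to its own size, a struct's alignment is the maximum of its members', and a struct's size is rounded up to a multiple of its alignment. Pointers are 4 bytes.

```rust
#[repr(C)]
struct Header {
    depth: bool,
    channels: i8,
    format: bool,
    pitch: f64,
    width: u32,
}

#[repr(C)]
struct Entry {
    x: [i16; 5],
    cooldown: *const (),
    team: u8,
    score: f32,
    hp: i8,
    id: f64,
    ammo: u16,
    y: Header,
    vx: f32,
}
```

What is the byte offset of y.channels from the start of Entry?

49

Header: @0: depth [1B, align 1] → 1; @1: channels [1B, align 1] → 2; @2: format [1B, align 1] → 3; +5 pad (align 8); @8: pitch [8B, align 8] → 16; @16: width [4B, align 4] → 20; +4 tail pad (align 8); size 24, align 8
@0: x [10B, align 2] → 10
+2 pad (align 4)
@12: cooldown [4B, align 4] → 16
@16: team [1B, align 1] → 17
+3 pad (align 4)
@20: score [4B, align 4] → 24
@24: hp [1B, align 1] → 25
+7 pad (align 8)
@32: id [8B, align 8] → 40
@40: ammo [2B, align 2] → 42
+6 pad (align 8)
@48: y [24B, align 8] → 72
within Header: channels at 1
48 + 1 = 49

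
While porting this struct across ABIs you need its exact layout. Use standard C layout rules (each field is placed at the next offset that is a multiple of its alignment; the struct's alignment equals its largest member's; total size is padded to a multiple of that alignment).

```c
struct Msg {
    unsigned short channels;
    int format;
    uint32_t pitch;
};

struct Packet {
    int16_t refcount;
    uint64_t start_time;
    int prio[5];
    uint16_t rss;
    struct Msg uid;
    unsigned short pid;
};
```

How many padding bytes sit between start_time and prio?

Msg: channels at 0 (size 2, align 2) → ends 2; pad 2 to align 4 for format; format at 4 (size 4, align 4) → ends 8; pitch at 8 (size 4, align 4) → ends 12; total 12 bytes, alignment 4
refcount at 0 (size 2, align 2) → ends 2
pad 6 to align 8 for start_time
start_time at 8 (size 8, align 8) → ends 16
prio at 16 (size 20, align 4) → ends 36

0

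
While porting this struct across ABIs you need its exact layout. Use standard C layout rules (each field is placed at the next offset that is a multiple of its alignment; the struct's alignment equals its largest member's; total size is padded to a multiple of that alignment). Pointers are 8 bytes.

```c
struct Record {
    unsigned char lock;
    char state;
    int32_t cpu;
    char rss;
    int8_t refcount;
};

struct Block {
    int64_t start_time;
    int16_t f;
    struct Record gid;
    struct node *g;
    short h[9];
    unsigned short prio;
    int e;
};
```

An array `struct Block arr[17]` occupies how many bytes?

Record: 0..1  lock  (1B, 1-aligned); 1..2  state  (1B, 1-aligned); 2..4  -- padding (2B); 4..8  cpu  (4B, 4-aligned); 8..9  rss  (1B, 1-aligned); 9..10  refcount  (1B, 1-aligned); 10..12  -- tail padding (2B); sizeof = 12, alignof = 4
0..8  start_time  (8B, 8-aligned)
8..10  f  (2B, 2-aligned)
10..12  -- padding (2B)
12..24  gid  (12B, 4-aligned)
24..32  g  (8B, 8-aligned)
32..50  h  (18B, 2-aligned)
50..52  prio  (2B, 2-aligned)
52..56  e  (4B, 4-aligned)
sizeof = 56, alignof = 8
array of 17: 17 × 56 = 952

952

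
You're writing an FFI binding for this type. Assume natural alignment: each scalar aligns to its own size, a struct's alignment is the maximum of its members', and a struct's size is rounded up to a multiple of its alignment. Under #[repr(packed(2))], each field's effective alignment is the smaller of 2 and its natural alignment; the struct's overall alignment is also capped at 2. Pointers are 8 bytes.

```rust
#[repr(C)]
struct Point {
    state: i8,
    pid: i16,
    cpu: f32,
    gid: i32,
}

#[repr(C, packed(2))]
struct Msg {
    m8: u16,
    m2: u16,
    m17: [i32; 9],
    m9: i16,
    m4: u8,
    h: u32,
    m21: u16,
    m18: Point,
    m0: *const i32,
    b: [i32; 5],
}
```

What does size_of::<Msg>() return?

Point: state at 0 (size 1, align 1) → ends 1; pad 1 to align 2 for pid; pid at 2 (size 2, align 2) → ends 4; cpu at 4 (size 4, align 4) → ends 8; gid at 8 (size 4, align 4) → ends 12; total 12 bytes, alignment 4
m8 at 0 (size 2, align 2) → ends 2
m2 at 2 (size 2, align 2) → ends 4
m17 at 4 (size 36, align 2) → ends 40
m9 at 40 (size 2, align 2) → ends 42
m4 at 42 (size 1, align 1) → ends 43
pad 1 to align 2 for h
h at 44 (size 4, align 2) → ends 48
m21 at 48 (size 2, align 2) → ends 50
m18 at 50 (size 12, align 2) → ends 62
m0 at 62 (size 8, align 2) → ends 70
b at 70 (size 20, align 2) → ends 90
total 90 bytes, alignment 2

90 bytes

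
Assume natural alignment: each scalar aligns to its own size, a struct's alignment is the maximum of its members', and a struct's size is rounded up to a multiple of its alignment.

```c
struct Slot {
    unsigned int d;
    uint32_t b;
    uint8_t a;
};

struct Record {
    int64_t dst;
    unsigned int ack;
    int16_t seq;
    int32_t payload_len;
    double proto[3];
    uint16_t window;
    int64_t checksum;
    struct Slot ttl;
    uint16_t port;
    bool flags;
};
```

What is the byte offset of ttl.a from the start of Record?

72

Slot: 0..4  d  (4B, 4-aligned); 4..8  b  (4B, 4-aligned); 8..9  a  (1B, 1-aligned); 9..12  -- tail padding (3B); sizeof = 12, alignof = 4
0..8  dst  (8B, 8-aligned)
8..12  ack  (4B, 4-aligned)
12..14  seq  (2B, 2-aligned)
14..16  -- padding (2B)
16..20  payload_len  (4B, 4-aligned)
20..24  -- padding (4B)
24..48  proto  (24B, 8-aligned)
48..50  window  (2B, 2-aligned)
50..56  -- padding (6B)
56..64  checksum  (8B, 8-aligned)
64..76  ttl  (12B, 4-aligned)
within Slot: a at 8
64 + 8 = 72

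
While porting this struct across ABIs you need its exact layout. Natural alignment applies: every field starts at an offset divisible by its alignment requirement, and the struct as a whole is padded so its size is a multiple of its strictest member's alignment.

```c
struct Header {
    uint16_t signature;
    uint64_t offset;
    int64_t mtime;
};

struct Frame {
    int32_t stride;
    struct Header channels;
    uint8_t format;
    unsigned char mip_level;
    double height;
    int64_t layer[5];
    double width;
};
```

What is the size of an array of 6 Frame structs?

576

Header: 0..2  signature  (2B, 2-aligned); 2..8  -- padding (6B); 8..16  offset  (8B, 8-aligned); 16..24  mtime  (8B, 8-aligned); sizeof = 24, alignof = 8
0..4  stride  (4B, 4-aligned)
4..8  -- padding (4B)
8..32  channels  (24B, 8-aligned)
32..33  format  (1B, 1-aligned)
33..34  mip_level  (1B, 1-aligned)
34..40  -- padding (6B)
40..48  height  (8B, 8-aligned)
48..88  layer  (40B, 8-aligned)
88..96  width  (8B, 8-aligned)
sizeof = 96, alignof = 8
array of 6: 6 × 96 = 576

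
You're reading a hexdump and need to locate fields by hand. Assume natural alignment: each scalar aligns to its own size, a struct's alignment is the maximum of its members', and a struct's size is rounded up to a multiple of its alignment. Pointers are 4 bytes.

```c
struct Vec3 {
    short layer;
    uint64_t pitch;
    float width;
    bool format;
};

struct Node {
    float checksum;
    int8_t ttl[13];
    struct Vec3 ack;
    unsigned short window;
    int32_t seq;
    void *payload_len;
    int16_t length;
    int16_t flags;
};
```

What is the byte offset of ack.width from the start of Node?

Vec3: 0..2  layer  (2B, 2-aligned); 2..8  -- padding (6B); 8..16  pitch  (8B, 8-aligned); 16..20  width  (4B, 4-aligned); 20..21  format  (1B, 1-aligned); 21..24  -- tail padding (3B); sizeof = 24, alignof = 8
0..4  checksum  (4B, 4-aligned)
4..17  ttl  (13B, 1-aligned)
17..24  -- padding (7B)
24..48  ack  (24B, 8-aligned)
within Vec3: width at 16
24 + 16 = 40

40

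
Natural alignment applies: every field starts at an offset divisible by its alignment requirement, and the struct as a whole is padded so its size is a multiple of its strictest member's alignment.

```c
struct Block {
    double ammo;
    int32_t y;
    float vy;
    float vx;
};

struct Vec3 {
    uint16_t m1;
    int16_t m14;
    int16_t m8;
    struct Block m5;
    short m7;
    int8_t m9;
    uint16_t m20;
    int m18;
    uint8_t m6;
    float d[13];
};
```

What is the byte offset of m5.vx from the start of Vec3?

Block: ammo at 0 (size 8, align 8) → ends 8; y at 8 (size 4, align 4) → ends 12; vy at 12 (size 4, align 4) → ends 16; vx at 16 (size 4, align 4) → ends 20; tail pad 4 to reach multiple of 8; total 24 bytes, alignment 8
m1 at 0 (size 2, align 2) → ends 2
m14 at 2 (size 2, align 2) → ends 4
m8 at 4 (size 2, align 2) → ends 6
pad 2 to align 8 for m5
m5 at 8 (size 24, align 8) → ends 32
within Block: vx at 16
8 + 16 = 24

24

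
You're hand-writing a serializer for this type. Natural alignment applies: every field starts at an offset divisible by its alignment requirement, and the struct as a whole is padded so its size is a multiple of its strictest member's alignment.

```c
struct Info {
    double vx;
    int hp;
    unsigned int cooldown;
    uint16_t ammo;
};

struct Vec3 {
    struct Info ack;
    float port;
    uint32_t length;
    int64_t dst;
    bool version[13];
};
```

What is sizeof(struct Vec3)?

Info: 0..8  vx  (8B, 8-aligned); 8..12  hp  (4B, 4-aligned); 12..16  cooldown  (4B, 4-aligned); 16..18  ammo  (2B, 2-aligned); 18..24  -- tail padding (6B); sizeof = 24, alignof = 8
0..24  ack  (24B, 8-aligned)
24..28  port  (4B, 4-aligned)
28..32  length  (4B, 4-aligned)
32..40  dst  (8B, 8-aligned)
40..53  version  (13B, 1-aligned)
53..56  -- tail padding (3B)
sizeof = 56, alignof = 8

56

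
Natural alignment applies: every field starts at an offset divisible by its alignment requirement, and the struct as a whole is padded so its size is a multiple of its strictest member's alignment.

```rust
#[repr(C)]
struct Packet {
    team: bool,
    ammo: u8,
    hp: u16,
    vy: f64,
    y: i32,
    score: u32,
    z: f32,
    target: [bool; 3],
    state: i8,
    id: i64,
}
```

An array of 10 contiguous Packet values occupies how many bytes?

400

@0: team [1B, align 1] → 1
@1: ammo [1B, align 1] → 2
@2: hp [2B, align 2] → 4
+4 pad (align 8)
@8: vy [8B, align 8] → 16
@16: y [4B, align 4] → 20
@20: score [4B, align 4] → 24
@24: z [4B, align 4] → 28
@28: target [3B, align 1] → 31
@31: state [1B, align 1] → 32
@32: id [8B, align 8] → 40
size 40, align 8
array of 10: 10 × 40 = 400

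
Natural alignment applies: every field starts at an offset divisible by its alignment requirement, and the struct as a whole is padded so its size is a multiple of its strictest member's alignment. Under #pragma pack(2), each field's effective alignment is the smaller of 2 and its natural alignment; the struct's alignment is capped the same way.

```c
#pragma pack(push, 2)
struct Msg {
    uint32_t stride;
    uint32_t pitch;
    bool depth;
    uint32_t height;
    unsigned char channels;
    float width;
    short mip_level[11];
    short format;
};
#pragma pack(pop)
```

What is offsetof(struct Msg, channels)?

0..4  stride  (4B, 2-aligned)
4..8  pitch  (4B, 2-aligned)
8..9  depth  (1B, 1-aligned)
9..10  -- padding (1B)
10..14  height  (4B, 2-aligned)
14..15  channels  (1B, 1-aligned)

14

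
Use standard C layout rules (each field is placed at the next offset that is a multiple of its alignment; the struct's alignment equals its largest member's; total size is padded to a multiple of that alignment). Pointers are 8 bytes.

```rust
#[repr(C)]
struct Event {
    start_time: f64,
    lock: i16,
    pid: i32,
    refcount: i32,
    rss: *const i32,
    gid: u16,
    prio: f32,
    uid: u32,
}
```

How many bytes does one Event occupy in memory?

48

0..8  start_time  (8B, 8-aligned)
8..10  lock  (2B, 2-aligned)
10..12  -- padding (2B)
12..16  pid  (4B, 4-aligned)
16..20  refcount  (4B, 4-aligned)
20..24  -- padding (4B)
24..32  rss  (8B, 8-aligned)
32..34  gid  (2B, 2-aligned)
34..36  -- padding (2B)
36..40  prio  (4B, 4-aligned)
40..44  uid  (4B, 4-aligned)
44..48  -- tail padding (4B)
sizeof = 48, alignof = 8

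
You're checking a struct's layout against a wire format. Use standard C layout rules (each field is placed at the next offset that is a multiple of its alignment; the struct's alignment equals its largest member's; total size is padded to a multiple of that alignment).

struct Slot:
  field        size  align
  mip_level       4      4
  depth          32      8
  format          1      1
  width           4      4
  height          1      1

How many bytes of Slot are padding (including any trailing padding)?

@0: mip_level [4B, align 4] → 4
+4 pad (align 8)
@8: depth [32B, align 8] → 40
@40: format [1B, align 1] → 41
+3 pad (align 4)
@44: width [4B, align 4] → 48
@48: height [1B, align 1] → 49
+7 tail pad (align 8)
size 56, align 8
data bytes 42, size 56 → padding 14

14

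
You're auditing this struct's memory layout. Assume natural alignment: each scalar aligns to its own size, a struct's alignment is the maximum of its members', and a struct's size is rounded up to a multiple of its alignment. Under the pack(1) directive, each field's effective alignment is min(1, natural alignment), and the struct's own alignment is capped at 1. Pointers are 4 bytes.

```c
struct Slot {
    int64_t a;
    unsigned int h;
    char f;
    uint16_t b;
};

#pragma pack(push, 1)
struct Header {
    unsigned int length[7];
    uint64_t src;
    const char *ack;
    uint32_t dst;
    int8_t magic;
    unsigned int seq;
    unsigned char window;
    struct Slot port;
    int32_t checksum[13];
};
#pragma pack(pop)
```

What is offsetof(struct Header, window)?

49

Slot: @0: a [8B, align 8] → 8; @8: h [4B, align 4] → 12; @12: f [1B, align 1] → 13; +1 pad (align 2); @14: b [2B, align 2] → 16; size 16, align 8
@0: length [28B, align 1] → 28
@28: src [8B, align 1] → 36
@36: ack [4B, align 1] → 40
@40: dst [4B, align 1] → 44
@44: magic [1B, align 1] → 45
@45: seq [4B, align 1] → 49
@49: window [1B, align 1] → 50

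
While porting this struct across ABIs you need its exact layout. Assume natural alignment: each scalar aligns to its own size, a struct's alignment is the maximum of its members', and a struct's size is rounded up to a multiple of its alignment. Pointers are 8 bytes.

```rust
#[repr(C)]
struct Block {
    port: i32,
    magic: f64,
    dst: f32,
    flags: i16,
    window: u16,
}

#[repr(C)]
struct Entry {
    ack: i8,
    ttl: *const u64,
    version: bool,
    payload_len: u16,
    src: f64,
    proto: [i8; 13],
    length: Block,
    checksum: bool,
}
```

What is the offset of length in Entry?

Block: @0: port [4B, align 4] → 4; +4 pad (align 8); @8: magic [8B, align 8] → 16; @16: dst [4B, align 4] → 20; @20: flags [2B, align 2] → 22; @22: window [2B, align 2] → 24; size 24, align 8
@0: ack [1B, align 1] → 1
+7 pad (align 8)
@8: ttl [8B, align 8] → 16
@16: version [1B, align 1] → 17
+1 pad (align 2)
@18: payload_len [2B, align 2] → 20
+4 pad (align 8)
@24: src [8B, align 8] → 32
@32: proto [13B, align 1] → 45
+3 pad (align 8)
@48: length [24B, align 8] → 72

48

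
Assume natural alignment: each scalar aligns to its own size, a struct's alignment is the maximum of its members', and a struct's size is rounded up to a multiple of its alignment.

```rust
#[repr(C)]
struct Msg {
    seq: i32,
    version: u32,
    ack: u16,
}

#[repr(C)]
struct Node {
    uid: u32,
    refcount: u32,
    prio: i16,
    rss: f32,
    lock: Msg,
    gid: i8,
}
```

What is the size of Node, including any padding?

Msg: seq at 0 (size 4, align 4) → ends 4; version at 4 (size 4, align 4) → ends 8; ack at 8 (size 2, align 2) → ends 10; tail pad 2 to reach multiple of 4; total 12 bytes, alignment 4
uid at 0 (size 4, align 4) → ends 4
refcount at 4 (size 4, align 4) → ends 8
prio at 8 (size 2, align 2) → ends 10
pad 2 to align 4 for rss
rss at 12 (size 4, align 4) → ends 16
lock at 16 (size 12, align 4) → ends 28
gid at 28 (size 1, align 1) → ends 29
tail pad 3 to reach multiple of 4
total 32 bytes, alignment 4

32 bytes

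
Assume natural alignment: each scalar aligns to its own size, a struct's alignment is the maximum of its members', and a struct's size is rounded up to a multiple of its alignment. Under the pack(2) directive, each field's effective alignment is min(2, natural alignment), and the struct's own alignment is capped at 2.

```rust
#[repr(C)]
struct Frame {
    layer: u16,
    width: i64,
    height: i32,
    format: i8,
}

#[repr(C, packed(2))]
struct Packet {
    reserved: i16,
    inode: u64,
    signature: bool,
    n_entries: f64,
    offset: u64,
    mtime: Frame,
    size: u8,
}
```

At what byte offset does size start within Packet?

52

Frame: 0..2  layer  (2B, 2-aligned); 2..8  -- padding (6B); 8..16  width  (8B, 8-aligned); 16..20  height  (4B, 4-aligned); 20..21  format  (1B, 1-aligned); 21..24  -- tail padding (3B); sizeof = 24, alignof = 8
0..2  reserved  (2B, 2-aligned)
2..10  inode  (8B, 2-aligned)
10..11  signature  (1B, 1-aligned)
11..12  -- padding (1B)
12..20  n_entries  (8B, 2-aligned)
20..28  offset  (8B, 2-aligned)
28..52  mtime  (24B, 2-aligned)
52..53  size  (1B, 1-aligned)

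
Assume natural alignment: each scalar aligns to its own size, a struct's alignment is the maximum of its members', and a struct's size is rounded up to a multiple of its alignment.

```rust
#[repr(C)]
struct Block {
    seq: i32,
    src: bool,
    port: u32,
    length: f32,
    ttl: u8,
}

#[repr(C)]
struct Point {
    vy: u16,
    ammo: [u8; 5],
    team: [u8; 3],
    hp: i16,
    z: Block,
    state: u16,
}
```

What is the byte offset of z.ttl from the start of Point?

Block: @0: seq [4B, align 4] → 4; @4: src [1B, align 1] → 5; +3 pad (align 4); @8: port [4B, align 4] → 12; @12: length [4B, align 4] → 16; @16: ttl [1B, align 1] → 17; +3 tail pad (align 4); size 20, align 4
@0: vy [2B, align 2] → 2
@2: ammo [5B, align 1] → 7
@7: team [3B, align 1] → 10
@10: hp [2B, align 2] → 12
@12: z [20B, align 4] → 32
within Block: ttl at 16
12 + 16 = 28

28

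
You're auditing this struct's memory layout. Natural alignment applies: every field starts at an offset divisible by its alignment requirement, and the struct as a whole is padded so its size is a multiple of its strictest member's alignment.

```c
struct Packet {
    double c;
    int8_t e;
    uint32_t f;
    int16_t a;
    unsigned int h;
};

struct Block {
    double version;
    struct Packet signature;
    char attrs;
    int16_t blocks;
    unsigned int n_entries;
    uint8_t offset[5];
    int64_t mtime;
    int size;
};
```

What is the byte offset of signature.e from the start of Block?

16

Packet: @0: c [8B, align 8] → 8; @8: e [1B, align 1] → 9; +3 pad (align 4); @12: f [4B, align 4] → 16; @16: a [2B, align 2] → 18; +2 pad (align 4); @20: h [4B, align 4] → 24; size 24, align 8
@0: version [8B, align 8] → 8
@8: signature [24B, align 8] → 32
within Packet: e at 8
8 + 8 = 16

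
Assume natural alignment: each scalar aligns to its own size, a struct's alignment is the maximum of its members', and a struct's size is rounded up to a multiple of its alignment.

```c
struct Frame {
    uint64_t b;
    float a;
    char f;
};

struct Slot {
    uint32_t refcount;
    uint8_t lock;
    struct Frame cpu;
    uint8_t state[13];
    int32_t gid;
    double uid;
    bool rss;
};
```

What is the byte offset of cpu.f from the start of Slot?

Frame: @0: b [8B, align 8] → 8; @8: a [4B, align 4] → 12; @12: f [1B, align 1] → 13; +3 tail pad (align 8); size 16, align 8
@0: refcount [4B, align 4] → 4
@4: lock [1B, align 1] → 5
+3 pad (align 8)
@8: cpu [16B, align 8] → 24
within Frame: f at 12
8 + 12 = 20

20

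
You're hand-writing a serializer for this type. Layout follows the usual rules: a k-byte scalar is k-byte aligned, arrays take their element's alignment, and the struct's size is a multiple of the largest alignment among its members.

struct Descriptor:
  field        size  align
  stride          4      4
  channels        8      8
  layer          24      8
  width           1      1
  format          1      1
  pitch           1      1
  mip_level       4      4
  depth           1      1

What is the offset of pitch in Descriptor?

0..4  stride  (4B, 4-aligned)
4..8  -- padding (4B)
8..16  channels  (8B, 8-aligned)
16..40  layer  (24B, 8-aligned)
40..41  width  (1B, 1-aligned)
41..42  format  (1B, 1-aligned)
42..43  pitch  (1B, 1-aligned)

42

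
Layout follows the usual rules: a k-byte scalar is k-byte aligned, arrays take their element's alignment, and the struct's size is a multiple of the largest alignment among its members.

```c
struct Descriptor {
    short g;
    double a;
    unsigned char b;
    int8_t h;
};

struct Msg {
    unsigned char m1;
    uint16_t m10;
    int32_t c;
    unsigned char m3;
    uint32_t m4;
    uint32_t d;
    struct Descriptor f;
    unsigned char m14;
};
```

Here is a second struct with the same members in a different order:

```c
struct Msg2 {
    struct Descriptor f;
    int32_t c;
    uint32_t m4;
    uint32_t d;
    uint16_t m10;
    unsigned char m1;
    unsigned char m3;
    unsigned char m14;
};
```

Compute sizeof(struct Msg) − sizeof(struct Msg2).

Descriptor: 0..2  g  (2B, 2-aligned); 2..8  -- padding (6B); 8..16  a  (8B, 8-aligned); 16..17  b  (1B, 1-aligned); 17..18  h  (1B, 1-aligned); 18..24  -- tail padding (6B); sizeof = 24, alignof = 8
0..1  m1  (1B, 1-aligned)
1..2  -- padding (1B)
2..4  m10  (2B, 2-aligned)
4..8  c  (4B, 4-aligned)
8..9  m3  (1B, 1-aligned)
9..12  -- padding (3B)
12..16  m4  (4B, 4-aligned)
16..20  d  (4B, 4-aligned)
20..24  -- padding (4B)
24..48  f  (24B, 8-aligned)
48..49  m14  (1B, 1-aligned)
49..56  -- tail padding (7B)
sizeof = 56, alignof = 8
— Msg2 —
0..24  f  (24B, 8-aligned)
24..28  c  (4B, 4-aligned)
28..32  m4  (4B, 4-aligned)
32..36  d  (4B, 4-aligned)
36..38  m10  (2B, 2-aligned)
38..39  m1  (1B, 1-aligned)
39..40  m3  (1B, 1-aligned)
40..41  m14  (1B, 1-aligned)
41..48  -- tail padding (7B)
sizeof = 48, alignof = 8
56 − 48 = 8

8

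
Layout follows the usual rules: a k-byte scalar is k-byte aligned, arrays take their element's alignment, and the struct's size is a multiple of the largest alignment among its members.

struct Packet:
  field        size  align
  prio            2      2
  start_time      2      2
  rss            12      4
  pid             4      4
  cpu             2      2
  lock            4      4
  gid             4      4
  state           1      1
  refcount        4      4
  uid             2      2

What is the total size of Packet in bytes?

@0: prio [2B, align 2] → 2
@2: start_time [2B, align 2] → 4
@4: rss [12B, align 4] → 16
@16: pid [4B, align 4] → 20
@20: cpu [2B, align 2] → 22
+2 pad (align 4)
@24: lock [4B, align 4] → 28
@28: gid [4B, align 4] → 32
@32: state [1B, align 1] → 33
+3 pad (align 4)
@36: refcount [4B, align 4] → 40
@40: uid [2B, align 2] → 42
+2 tail pad (align 4)
size 44, align 4

44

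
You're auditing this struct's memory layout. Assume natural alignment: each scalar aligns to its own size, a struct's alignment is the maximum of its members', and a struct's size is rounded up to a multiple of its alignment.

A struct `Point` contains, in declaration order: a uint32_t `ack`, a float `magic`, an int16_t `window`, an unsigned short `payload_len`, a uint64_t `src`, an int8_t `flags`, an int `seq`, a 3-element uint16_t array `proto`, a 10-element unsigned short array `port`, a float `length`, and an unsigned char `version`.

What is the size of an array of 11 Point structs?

ack at 0 (size 4, align 4) → ends 4
magic at 4 (size 4, align 4) → ends 8
window at 8 (size 2, align 2) → ends 10
payload_len at 10 (size 2, align 2) → ends 12
pad 4 to align 8 for src
src at 16 (size 8, align 8) → ends 24
flags at 24 (size 1, align 1) → ends 25
pad 3 to align 4 for seq
seq at 28 (size 4, align 4) → ends 32
proto at 32 (size 6, align 2) → ends 38
port at 38 (size 20, align 2) → ends 58
pad 2 to align 4 for length
length at 60 (size 4, align 4) → ends 64
version at 64 (size 1, align 1) → ends 65
tail pad 7 to reach multiple of 8
total 72 bytes, alignment 8
array of 11: 11 × 72 = 792

792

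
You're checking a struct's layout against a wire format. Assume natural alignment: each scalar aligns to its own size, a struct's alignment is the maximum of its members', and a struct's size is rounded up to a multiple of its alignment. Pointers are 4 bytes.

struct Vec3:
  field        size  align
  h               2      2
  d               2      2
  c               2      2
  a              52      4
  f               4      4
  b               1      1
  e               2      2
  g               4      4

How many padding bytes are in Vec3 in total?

0..2  h  (2B, 2-aligned)
2..4  d  (2B, 2-aligned)
4..6  c  (2B, 2-aligned)
6..8  -- padding (2B)
8..60  a  (52B, 4-aligned)
60..64  f  (4B, 4-aligned)
64..65  b  (1B, 1-aligned)
65..66  -- padding (1B)
66..68  e  (2B, 2-aligned)
68..72  g  (4B, 4-aligned)
sizeof = 72, alignof = 4
data bytes 69, size 72 → padding 3

3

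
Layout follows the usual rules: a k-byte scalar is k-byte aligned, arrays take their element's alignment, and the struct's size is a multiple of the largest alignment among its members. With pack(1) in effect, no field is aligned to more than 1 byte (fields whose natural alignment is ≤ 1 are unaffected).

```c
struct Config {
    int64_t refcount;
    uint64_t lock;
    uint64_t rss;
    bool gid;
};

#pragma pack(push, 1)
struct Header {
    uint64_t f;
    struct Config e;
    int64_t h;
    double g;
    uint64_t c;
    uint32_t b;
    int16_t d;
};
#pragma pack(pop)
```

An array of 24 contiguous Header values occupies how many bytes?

1680

Config: refcount at 0 (size 8, align 8) → ends 8; lock at 8 (size 8, align 8) → ends 16; rss at 16 (size 8, align 8) → ends 24; gid at 24 (size 1, align 1) → ends 25; tail pad 7 to reach multiple of 8; total 32 bytes, alignment 8
f at 0 (size 8, align 1) → ends 8
e at 8 (size 32, align 1) → ends 40
h at 40 (size 8, align 1) → ends 48
g at 48 (size 8, align 1) → ends 56
c at 56 (size 8, align 1) → ends 64
b at 64 (size 4, align 1) → ends 68
d at 68 (size 2, align 1) → ends 70
total 70 bytes, alignment 1
array of 24: 24 × 70 = 1680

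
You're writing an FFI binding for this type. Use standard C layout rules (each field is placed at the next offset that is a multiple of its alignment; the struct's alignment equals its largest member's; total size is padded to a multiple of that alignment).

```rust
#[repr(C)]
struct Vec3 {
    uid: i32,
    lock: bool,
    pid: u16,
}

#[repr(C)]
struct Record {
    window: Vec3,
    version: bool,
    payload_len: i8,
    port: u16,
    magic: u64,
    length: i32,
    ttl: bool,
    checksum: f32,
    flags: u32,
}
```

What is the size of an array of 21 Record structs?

840

Vec3: 0..4  uid  (4B, 4-aligned); 4..5  lock  (1B, 1-aligned); 5..6  -- padding (1B); 6..8  pid  (2B, 2-aligned); sizeof = 8, alignof = 4
0..8  window  (8B, 4-aligned)
8..9  version  (1B, 1-aligned)
9..10  payload_len  (1B, 1-aligned)
10..12  port  (2B, 2-aligned)
12..16  -- padding (4B)
16..24  magic  (8B, 8-aligned)
24..28  length  (4B, 4-aligned)
28..29  ttl  (1B, 1-aligned)
29..32  -- padding (3B)
32..36  checksum  (4B, 4-aligned)
36..40  flags  (4B, 4-aligned)
sizeof = 40, alignof = 8
array of 21: 21 × 40 = 840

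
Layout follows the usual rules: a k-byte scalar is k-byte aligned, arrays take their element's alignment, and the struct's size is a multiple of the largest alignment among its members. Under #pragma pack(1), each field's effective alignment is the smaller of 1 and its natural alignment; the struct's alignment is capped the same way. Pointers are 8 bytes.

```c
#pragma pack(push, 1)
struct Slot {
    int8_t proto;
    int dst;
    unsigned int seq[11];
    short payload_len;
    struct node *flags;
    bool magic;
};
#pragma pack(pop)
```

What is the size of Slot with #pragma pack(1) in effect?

@0: proto [1B, align 1] → 1
@1: dst [4B, align 1] → 5
@5: seq [44B, align 1] → 49
@49: payload_len [2B, align 1] → 51
@51: flags [8B, align 1] → 59
@59: magic [1B, align 1] → 60
size 60, align 1

60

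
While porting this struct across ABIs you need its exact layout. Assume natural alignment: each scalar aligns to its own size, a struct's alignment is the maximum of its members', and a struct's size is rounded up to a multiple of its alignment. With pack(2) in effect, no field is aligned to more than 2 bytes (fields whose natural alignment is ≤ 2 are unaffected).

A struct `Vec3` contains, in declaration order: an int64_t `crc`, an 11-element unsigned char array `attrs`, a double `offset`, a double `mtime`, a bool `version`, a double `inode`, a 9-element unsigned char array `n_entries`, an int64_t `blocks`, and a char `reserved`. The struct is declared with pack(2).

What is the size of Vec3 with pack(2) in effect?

@0: crc [8B, align 2] → 8
@8: attrs [11B, align 1] → 19
+1 pad (align 2)
@20: offset [8B, align 2] → 28
@28: mtime [8B, align 2] → 36
@36: version [1B, align 1] → 37
+1 pad (align 2)
@38: inode [8B, align 2] → 46
@46: n_entries [9B, align 1] → 55
+1 pad (align 2)
@56: blocks [8B, align 2] → 64
@64: reserved [1B, align 1] → 65
+1 tail pad (align 2)
size 66, align 2

66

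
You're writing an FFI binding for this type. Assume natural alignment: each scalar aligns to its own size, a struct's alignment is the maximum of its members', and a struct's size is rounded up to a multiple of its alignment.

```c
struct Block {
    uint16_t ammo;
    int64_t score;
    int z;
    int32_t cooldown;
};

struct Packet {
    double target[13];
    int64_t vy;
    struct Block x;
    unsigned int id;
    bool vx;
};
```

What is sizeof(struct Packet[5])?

720

Block: 0..2  ammo  (2B, 2-aligned); 2..8  -- padding (6B); 8..16  score  (8B, 8-aligned); 16..20  z  (4B, 4-aligned); 20..24  cooldown  (4B, 4-aligned); sizeof = 24, alignof = 8
0..104  target  (104B, 8-aligned)
104..112  vy  (8B, 8-aligned)
112..136  x  (24B, 8-aligned)
136..140  id  (4B, 4-aligned)
140..141  vx  (1B, 1-aligned)
141..144  -- tail padding (3B)
sizeof = 144, alignof = 8
array of 5: 5 × 144 = 720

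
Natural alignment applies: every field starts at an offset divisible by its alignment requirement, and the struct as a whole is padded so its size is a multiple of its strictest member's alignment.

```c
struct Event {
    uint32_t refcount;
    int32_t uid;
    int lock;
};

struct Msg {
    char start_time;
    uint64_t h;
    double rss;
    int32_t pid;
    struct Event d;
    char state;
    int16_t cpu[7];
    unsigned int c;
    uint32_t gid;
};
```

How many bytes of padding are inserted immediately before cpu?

Event: @0: refcount [4B, align 4] → 4; @4: uid [4B, align 4] → 8; @8: lock [4B, align 4] → 12; size 12, align 4
@0: start_time [1B, align 1] → 1
+7 pad (align 8)
@8: h [8B, align 8] → 16
@16: rss [8B, align 8] → 24
@24: pid [4B, align 4] → 28
@28: d [12B, align 4] → 40
@40: state [1B, align 1] → 41
+1 pad (align 2)
@42: cpu [14B, align 2] → 56

1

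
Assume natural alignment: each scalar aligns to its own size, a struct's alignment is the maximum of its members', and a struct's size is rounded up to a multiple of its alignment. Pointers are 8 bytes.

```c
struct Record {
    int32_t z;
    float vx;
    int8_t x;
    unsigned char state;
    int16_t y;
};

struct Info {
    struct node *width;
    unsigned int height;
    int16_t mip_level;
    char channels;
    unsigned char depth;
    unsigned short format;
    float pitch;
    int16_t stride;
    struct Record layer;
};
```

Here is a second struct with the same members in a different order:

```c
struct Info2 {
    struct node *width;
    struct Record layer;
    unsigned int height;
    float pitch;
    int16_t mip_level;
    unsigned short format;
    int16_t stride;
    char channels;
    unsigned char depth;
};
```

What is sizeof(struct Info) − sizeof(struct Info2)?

Record: z at 0 (size 4, align 4) → ends 4; vx at 4 (size 4, align 4) → ends 8; x at 8 (size 1, align 1) → ends 9; state at 9 (size 1, align 1) → ends 10; y at 10 (size 2, align 2) → ends 12; total 12 bytes, alignment 4
width at 0 (size 8, align 8) → ends 8
height at 8 (size 4, align 4) → ends 12
mip_level at 12 (size 2, align 2) → ends 14
channels at 14 (size 1, align 1) → ends 15
depth at 15 (size 1, align 1) → ends 16
format at 16 (size 2, align 2) → ends 18
pad 2 to align 4 for pitch
pitch at 20 (size 4, align 4) → ends 24
stride at 24 (size 2, align 2) → ends 26
pad 2 to align 4 for layer
layer at 28 (size 12, align 4) → ends 40
total 40 bytes, alignment 8
— Info2 —
width at 0 (size 8, align 8) → ends 8
layer at 8 (size 12, align 4) → ends 20
height at 20 (size 4, align 4) → ends 24
pitch at 24 (size 4, align 4) → ends 28
mip_level at 28 (size 2, align 2) → ends 30
format at 30 (size 2, align 2) → ends 32
stride at 32 (size 2, align 2) → ends 34
channels at 34 (size 1, align 1) → ends 35
depth at 35 (size 1, align 1) → ends 36
tail pad 4 to reach multiple of 8
total 40 bytes, alignment 8
40 − 40 = 0

0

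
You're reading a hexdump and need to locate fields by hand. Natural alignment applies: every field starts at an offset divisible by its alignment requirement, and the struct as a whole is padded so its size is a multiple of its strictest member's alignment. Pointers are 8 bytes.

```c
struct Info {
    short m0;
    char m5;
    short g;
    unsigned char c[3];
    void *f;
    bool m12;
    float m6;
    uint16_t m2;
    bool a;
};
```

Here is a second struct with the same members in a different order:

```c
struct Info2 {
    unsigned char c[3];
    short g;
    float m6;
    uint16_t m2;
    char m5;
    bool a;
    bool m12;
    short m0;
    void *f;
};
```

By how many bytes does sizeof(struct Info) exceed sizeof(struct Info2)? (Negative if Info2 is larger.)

8

m0 at 0 (size 2, align 2) → ends 2
m5 at 2 (size 1, align 1) → ends 3
pad 1 to align 2 for g
g at 4 (size 2, align 2) → ends 6
c at 6 (size 3, align 1) → ends 9
pad 7 to align 8 for f
f at 16 (size 8, align 8) → ends 24
m12 at 24 (size 1, align 1) → ends 25
pad 3 to align 4 for m6
m6 at 28 (size 4, align 4) → ends 32
m2 at 32 (size 2, align 2) → ends 34
a at 34 (size 1, align 1) → ends 35
tail pad 5 to reach multiple of 8
total 40 bytes, alignment 8
— Info2 —
c at 0 (size 3, align 1) → ends 3
pad 1 to align 2 for g
g at 4 (size 2, align 2) → ends 6
pad 2 to align 4 for m6
m6 at 8 (size 4, align 4) → ends 12
m2 at 12 (size 2, align 2) → ends 14
m5 at 14 (size 1, align 1) → ends 15
a at 15 (size 1, align 1) → ends 16
m12 at 16 (size 1, align 1) → ends 17
pad 1 to align 2 for m0
m0 at 18 (size 2, align 2) → ends 20
pad 4 to align 8 for f
f at 24 (size 8, align 8) → ends 32
total 32 bytes, alignment 8
40 − 32 = 8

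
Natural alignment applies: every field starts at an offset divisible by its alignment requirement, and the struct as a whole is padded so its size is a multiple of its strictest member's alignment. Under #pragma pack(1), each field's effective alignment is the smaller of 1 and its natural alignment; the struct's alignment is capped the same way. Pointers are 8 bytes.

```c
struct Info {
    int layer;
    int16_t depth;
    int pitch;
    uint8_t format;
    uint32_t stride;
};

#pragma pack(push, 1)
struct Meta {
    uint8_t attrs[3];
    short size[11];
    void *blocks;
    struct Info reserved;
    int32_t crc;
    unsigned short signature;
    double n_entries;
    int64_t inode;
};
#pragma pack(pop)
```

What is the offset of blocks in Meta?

Info: @0: layer [4B, align 4] → 4; @4: depth [2B, align 2] → 6; +2 pad (align 4); @8: pitch [4B, align 4] → 12; @12: format [1B, align 1] → 13; +3 pad (align 4); @16: stride [4B, align 4] → 20; size 20, align 4
@0: attrs [3B, align 1] → 3
@3: size [22B, align 1] → 25
@25: blocks [8B, align 1] → 33

25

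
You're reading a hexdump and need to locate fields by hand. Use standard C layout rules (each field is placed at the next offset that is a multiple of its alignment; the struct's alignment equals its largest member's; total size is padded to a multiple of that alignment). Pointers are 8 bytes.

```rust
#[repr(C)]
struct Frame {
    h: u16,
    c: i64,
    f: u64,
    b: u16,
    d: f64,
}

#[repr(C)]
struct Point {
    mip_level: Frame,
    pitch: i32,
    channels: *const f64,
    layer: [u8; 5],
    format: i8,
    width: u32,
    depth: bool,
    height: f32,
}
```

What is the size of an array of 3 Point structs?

240

Frame: h at 0 (size 2, align 2) → ends 2; pad 6 to align 8 for c; c at 8 (size 8, align 8) → ends 16; f at 16 (size 8, align 8) → ends 24; b at 24 (size 2, align 2) → ends 26; pad 6 to align 8 for d; d at 32 (size 8, align 8) → ends 40; total 40 bytes, alignment 8
mip_level at 0 (size 40, align 8) → ends 40
pitch at 40 (size 4, align 4) → ends 44
pad 4 to align 8 for channels
channels at 48 (size 8, align 8) → ends 56
layer at 56 (size 5, align 1) → ends 61
format at 61 (size 1, align 1) → ends 62
pad 2 to align 4 for width
width at 64 (size 4, align 4) → ends 68
depth at 68 (size 1, align 1) → ends 69
pad 3 to align 4 for height
height at 72 (size 4, align 4) → ends 76
tail pad 4 to reach multiple of 8
total 80 bytes, alignment 8
array of 3: 3 × 80 = 240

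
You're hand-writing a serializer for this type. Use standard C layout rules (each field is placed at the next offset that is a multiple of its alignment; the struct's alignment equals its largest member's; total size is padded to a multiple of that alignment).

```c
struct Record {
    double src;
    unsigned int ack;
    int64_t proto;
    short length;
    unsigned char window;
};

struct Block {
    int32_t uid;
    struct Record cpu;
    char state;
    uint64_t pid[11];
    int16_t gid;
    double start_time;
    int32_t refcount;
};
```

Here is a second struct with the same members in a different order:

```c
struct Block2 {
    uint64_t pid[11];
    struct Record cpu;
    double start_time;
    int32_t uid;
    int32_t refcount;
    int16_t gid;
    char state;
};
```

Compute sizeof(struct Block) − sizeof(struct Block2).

Record: @0: src [8B, align 8] → 8; @8: ack [4B, align 4] → 12; +4 pad (align 8); @16: proto [8B, align 8] → 24; @24: length [2B, align 2] → 26; @26: window [1B, align 1] → 27; +5 tail pad (align 8); size 32, align 8
@0: uid [4B, align 4] → 4
+4 pad (align 8)
@8: cpu [32B, align 8] → 40
@40: state [1B, align 1] → 41
+7 pad (align 8)
@48: pid [88B, align 8] → 136
@136: gid [2B, align 2] → 138
+6 pad (align 8)
@144: start_time [8B, align 8] → 152
@152: refcount [4B, align 4] → 156
+4 tail pad (align 8)
size 160, align 8
— Block2 —
@0: pid [88B, align 8] → 88
@88: cpu [32B, align 8] → 120
@120: start_time [8B, align 8] → 128
@128: uid [4B, align 4] → 132
@132: refcount [4B, align 4] → 136
@136: gid [2B, align 2] → 138
@138: state [1B, align 1] → 139
+5 tail pad (align 8)
size 144, align 8
160 − 144 = 16

16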